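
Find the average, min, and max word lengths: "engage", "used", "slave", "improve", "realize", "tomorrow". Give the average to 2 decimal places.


Lengths: "engage"=6, "used"=4, "slave"=5, "improve"=7, "realize"=7, "tomorrow"=8
Sum = 37, Count = 6
Average = 37/6 = 6.17
= avg=6.17, min=4, max=8


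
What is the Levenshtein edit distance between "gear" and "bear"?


Word 1: "gear" (length 4)
Word 2: "bear" (length 4)
One optimal edit sequence (insert/delete/substitute each cost 1):
  1. substitute 'g' -> 'b'  (+1)
  2. keep 'e'
  3. keep 'a'
  4. keep 'r'
Total edit operations: 1
Edit distance = 1


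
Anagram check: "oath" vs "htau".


Word 1: "oath" → sorted: ahot
Word 2: "htau" → sorted: ahtu
Same letters? ahot != ahtu
Anagram = No


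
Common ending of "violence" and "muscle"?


Word 1: "violence"
Word 2: "muscle"
Comparing from end:
  Pos -1: 'e' == 'e'
  Pos -2: 'c' != 'l' (stop)
LCS = "e" (length 1)


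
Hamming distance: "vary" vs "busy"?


Comparing character by character (same length = 4):
  Pos 0: 'v' vs 'b' !=
  Pos 1: 'a' vs 'u' !=
  Pos 2: 'r' vs 's' !=
  Pos 3: 'y' vs 'y' =
Hamming distance = 3


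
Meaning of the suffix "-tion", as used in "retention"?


Suffix: -tion
Example: retention (retain + -tion, with a spelling change)
Meaning = act or process


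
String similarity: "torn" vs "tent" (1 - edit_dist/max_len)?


Word 1: "torn" (length 4)
Word 2: "tent" (length 4)
One optimal edit sequence:
  1. keep 't'
  2. substitute 'o' -> 'e'  (+1)
  3. substitute 'r' -> 'n'  (+1)
  4. substitute 'n' -> 't'  (+1)
Edit distance = 3
Max length = max(4, 4) = 4
Similarity = 1 - 3/4
= 0.2500


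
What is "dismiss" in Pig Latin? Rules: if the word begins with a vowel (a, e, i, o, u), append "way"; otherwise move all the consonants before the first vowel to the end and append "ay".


Word: "dismiss"
Starts with consonant(s) → move to end, add 'ay'
Consonant cluster: "d"
Pig Latin = "ismissday"


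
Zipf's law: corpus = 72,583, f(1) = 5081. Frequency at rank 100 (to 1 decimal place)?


Zipf's law: f(r) = f(1) / r
f(1) = 5081
f(100) = 5081 / 100
= 50.8 occurrences


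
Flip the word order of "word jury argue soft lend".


Original: "word jury argue soft lend"
Words (1..n): word | jury | argue | soft | lend
Reversed (n..1): lend | soft | argue | jury | word
Result = "lend soft argue jury word"


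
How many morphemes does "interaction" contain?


Word: "interaction"
Morphemes: inter- + act + -ion
Each morpheme carries meaning
= 3 morphemes


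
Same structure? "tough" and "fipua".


Pattern of "tough": [0, 1, 2, 3, 4]
Pattern of "fipua": [0, 1, 2, 3, 4]
Patterns match
Same pattern = Yes


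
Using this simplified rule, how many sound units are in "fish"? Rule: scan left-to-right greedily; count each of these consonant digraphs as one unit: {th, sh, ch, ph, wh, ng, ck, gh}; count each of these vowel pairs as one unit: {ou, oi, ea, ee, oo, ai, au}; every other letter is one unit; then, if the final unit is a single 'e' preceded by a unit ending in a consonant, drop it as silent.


Word: "fish" (4 letters)
Left-to-right scan:
  (1) 'f' (letter)
  (2) 'i' (letter)
  (3) 'sh' (digraph)
Units from scan: 3
Sound units = 3 units


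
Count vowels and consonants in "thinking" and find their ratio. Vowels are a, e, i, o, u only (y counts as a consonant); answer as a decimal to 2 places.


Word: "thinking"
Vowels (a,e,i,o,u): 2
Consonants: 6
Ratio = 2/6
= 0.33


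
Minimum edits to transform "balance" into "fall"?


Word 1: "balance" (length 7)
Word 2: "fall" (length 4)
One optimal edit sequence (insert/delete/substitute each cost 1):
  1. substitute 'b' -> 'f'  (+1)
  2. keep 'a'
  3. keep 'l'
  4. delete 'a'  (+1)
  5. delete 'n'  (+1)
  6. delete 'c'  (+1)
  7. substitute 'e' -> 'l'  (+1)
Total edit operations: 5
Edit distance = 5


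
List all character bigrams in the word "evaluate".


Word: "evaluate" (length 8)
Number of bigrams = 8 - 2 + 1 = 7
  Position 0: "ev"
  Position 1: "va"
  Position 2: "al"
  Position 3: "lu"
  Position 4: "ua"
  Position 5: "at"
  Position 6: "te"
Bigrams = "ev", "va", "al", "lu", "ua", "at", "te"


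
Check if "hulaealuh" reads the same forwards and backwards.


Word: "hulaealuh"
Reversed: "hulaealuh"
Forward == Backward? hulaealuh == hulaealuh
Palindrome = Yes


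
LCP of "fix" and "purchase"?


Word 1: "fix"
Word 2: "purchase"
Comparing from start:
  Pos 0: 'f' != 'p' (stop)
LCP = "" (length 0)


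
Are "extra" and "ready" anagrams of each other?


Word 1: "extra" → sorted: aertx
Word 2: "ready" → sorted: adery
Same letters? aertx != adery
Anagram = No


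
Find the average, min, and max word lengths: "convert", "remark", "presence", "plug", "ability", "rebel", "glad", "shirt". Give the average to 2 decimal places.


Lengths: "convert"=7, "remark"=6, "presence"=8, "plug"=4, "ability"=7, "rebel"=5, "glad"=4, "shirt"=5
Sum = 46, Count = 8
Average = 46/8 = 5.75
= avg=5.75, min=4, max=8


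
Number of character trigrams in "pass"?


Word: "pass" (length 4)
Number of 3-grams = length - 3 + 1 = 4 - 3 + 1
= 2


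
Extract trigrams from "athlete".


Word: "athlete" (length 7)
Number of trigrams = 7 - 3 + 1 = 5
  Position 0: "ath"
  Position 1: "thl"
  Position 2: "hle"
  Position 3: "let"
  Position 4: "ete"
Trigrams = "ath", "thl", "hle", "let", "ete"


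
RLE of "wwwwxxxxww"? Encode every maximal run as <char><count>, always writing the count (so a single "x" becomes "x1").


String: "wwwwxxxxww"
Scanning for consecutive runs:
  'w' x 4
  'x' x 4
  'w' x 2
RLE = "w4x4w2"


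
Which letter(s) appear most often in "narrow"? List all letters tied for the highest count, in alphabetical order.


Word: "narrow"
Letter counts:
  'a': 1
  'n': 1
  'o': 1
  'r': 2
  'w': 1
Maximum count = 2
Most frequent = 'r' (2 times each)


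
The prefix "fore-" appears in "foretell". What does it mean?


Prefix: fore-
As in: foretell -> fore- + tell
Meaning = before


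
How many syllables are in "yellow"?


Word: "yellow"
Syllable breakdown: yel · low
Counting: 2 parts
= 2 syllables


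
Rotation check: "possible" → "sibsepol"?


Word: "possible", Candidate: "sibsepol"
Method: check if candidate is substring of word+word
"possiblepossible" contains "sibsepol"? No
Is rotation = No


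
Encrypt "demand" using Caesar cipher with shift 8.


Word: "demand"
Shift: 8
Each letter → (letter + shift) mod 26:
  'd' (3) + 8 = 11 → 'l'
  'e' (4) + 8 = 12 → 'm'
  'm' (12) + 8 = 20 → 'u'
  'a' (0) + 8 = 8 → 'i'
  'n' (13) + 8 = 21 → 'v'
  'd' (3) + 8 = 11 → 'l'
Result = "lmuivl"


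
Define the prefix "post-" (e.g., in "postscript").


Prefix: post-
Example: postscript (post- + script)
Meaning = after


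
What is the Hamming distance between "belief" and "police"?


Comparing character by character (same length = 6):
  Pos 0: 'b' vs 'p' !=
  Pos 1: 'e' vs 'o' !=
  Pos 2: 'l' vs 'l' =
  Pos 3: 'i' vs 'i' =
  Pos 4: 'e' vs 'c' !=
  Pos 5: 'f' vs 'e' !=
Hamming distance = 4


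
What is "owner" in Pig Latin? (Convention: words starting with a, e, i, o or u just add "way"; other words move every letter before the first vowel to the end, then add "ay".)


Word: "owner"
Starts with vowel → add 'way'
Pig Latin = "ownerway"


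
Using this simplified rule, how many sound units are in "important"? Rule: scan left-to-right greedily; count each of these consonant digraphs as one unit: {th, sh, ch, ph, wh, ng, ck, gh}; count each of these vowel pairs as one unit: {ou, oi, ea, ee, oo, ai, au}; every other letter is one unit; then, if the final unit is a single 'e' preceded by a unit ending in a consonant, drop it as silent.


Word: "important" (9 letters)
Left-to-right scan:
  1. 'i' (letter)
  2. 'm' (letter)
  3. 'p' (letter)
  4. 'o' (letter)
  5. 'r' (letter)
  6. 't' (letter)
  7. 'a' (letter)
  8. 'n' (letter)
  9. 't' (letter)
Units from scan: 9
Sound units = 9 units


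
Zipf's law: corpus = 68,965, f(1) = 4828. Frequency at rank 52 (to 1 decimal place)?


Zipf's law: f(r) = f(1) / r
f(1) = 4828
f(52) = 4828 / 52
= 92.8 occurrences


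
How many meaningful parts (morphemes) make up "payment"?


Word: "payment"
Morphemes: pay + -ment
Each morpheme carries meaning
= 2 morphemes


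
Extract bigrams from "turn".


Word: "turn" (length 4)
Number of bigrams = 4 - 2 + 1 = 3
  Position 0: "tu"
  Position 1: "ur"
  Position 2: "rn"
Bigrams = "tu", "ur", "rn"


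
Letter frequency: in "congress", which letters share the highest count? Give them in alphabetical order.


Word: "congress"
Letter counts:
  'c': 1
  'e': 1
  'g': 1
  'n': 1
  'o': 1
  'r': 1
  's': 2
Maximum count = 2
Most frequent = 's' (2 times each)


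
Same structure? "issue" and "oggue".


Pattern of "issue": [0, 1, 1, 2, 3]
Pattern of "oggue": [0, 1, 1, 2, 3]
Patterns match
Same pattern = Yes


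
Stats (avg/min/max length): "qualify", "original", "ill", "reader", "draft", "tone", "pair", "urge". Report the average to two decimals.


Lengths: "qualify"=7, "original"=8, "ill"=3, "reader"=6, "draft"=5, "tone"=4, "pair"=4, "urge"=4
Sum = 41, Count = 8
Average = 41/8 = 5.13
= avg=5.13, min=3, max=8


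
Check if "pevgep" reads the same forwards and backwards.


Word: "pevgep"
Reversed: "pegvep"
Forward == Backward? pevgep != pegvep
Palindrome = No


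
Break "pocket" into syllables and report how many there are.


Word: "pocket"
Syllable breakdown: pock-et
Counting: 2 parts
= 2 syllables


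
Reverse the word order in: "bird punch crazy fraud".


Original: "bird punch crazy fraud"
Words (1..n): bird | punch | crazy | fraud
Reversed (n..1): fraud | crazy | punch | bird
Result = "fraud crazy punch bird"


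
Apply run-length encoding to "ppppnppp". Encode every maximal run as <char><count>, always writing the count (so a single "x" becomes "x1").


String: "ppppnppp"
Scanning for consecutive runs:
  'p' x 4
  'n' x 1
  'p' x 3
RLE = "p4n1p3"


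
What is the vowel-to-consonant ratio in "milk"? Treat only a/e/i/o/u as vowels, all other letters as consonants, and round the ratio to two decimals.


Word: "milk"
Vowels (a,e,i,o,u): 1
Consonants: 3
Ratio = 1/3
= 0.33


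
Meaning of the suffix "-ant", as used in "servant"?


Suffix: -ant
As in: servant -> serve + -ant, with a spelling change
Meaning = one who / that which


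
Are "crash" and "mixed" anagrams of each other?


Word 1: "crash" → sorted: achrs
Word 2: "mixed" → sorted: deimx
Same letters? achrs != deimx
Anagram = No


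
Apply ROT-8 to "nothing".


Word: "nothing"
Shift: 8
Each letter → (letter + shift) mod 26:
  'n' (13) + 8 = 21 → 'v'
  'o' (14) + 8 = 22 → 'w'
  't' (19) + 8 = 1 → 'b'
  'h' (7) + 8 = 15 → 'p'
  'i' (8) + 8 = 16 → 'q'
  'n' (13) + 8 = 21 → 'v'
  'g' (6) + 8 = 14 → 'o'
Result = "vwbpqvo"


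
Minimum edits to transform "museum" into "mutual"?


Word 1: "museum" (length 6)
Word 2: "mutual" (length 6)
One optimal edit sequence (insert/delete/substitute each cost 1):
  1. keep 'm'
  2. keep 'u'
  3. substitute 's' -> 't'  (+1)
  4. substitute 'e' -> 'u'  (+1)
  5. substitute 'u' -> 'a'  (+1)
  6. substitute 'm' -> 'l'  (+1)
Total edit operations: 4
Edit distance = 4


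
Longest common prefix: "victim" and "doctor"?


Word 1: "victim"
Word 2: "doctor"
Comparing from start:
  Pos 0: 'v' != 'd' (stop)
LCP = "" (length 0)


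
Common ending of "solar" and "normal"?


Word 1: "solar"
Word 2: "normal"
Comparing from end:
  Pos -1: 'r' != 'l' (stop)
LCS = "" (length 0)


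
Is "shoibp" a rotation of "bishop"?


Word: "bishop", Candidate: "shoibp"
Method: check if candidate is substring of word+word
"bishopbishop" contains "shoibp"? No
Is rotation = No


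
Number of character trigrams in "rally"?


Word: "rally" (length 5)
Number of 3-grams = length - 3 + 1 = 5 - 3 + 1
= 3


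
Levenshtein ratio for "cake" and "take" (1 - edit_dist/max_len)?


Word 1: "cake" (length 4)
Word 2: "take" (length 4)
One optimal edit sequence:
  1. substitute 'c' -> 't'  (+1)
  2. keep 'a'
  3. keep 'k'
  4. keep 'e'
Edit distance = 1
Max length = max(4, 4) = 4
Similarity = 1 - 1/4
= 0.7500


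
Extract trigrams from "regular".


Word: "regular" (length 7)
Number of trigrams = 7 - 3 + 1 = 5
  Position 0: "reg"
  Position 1: "egu"
  Position 2: "gul"
  Position 3: "ula"
  Position 4: "lar"
Trigrams = "reg", "egu", "gul", "ula", "lar"


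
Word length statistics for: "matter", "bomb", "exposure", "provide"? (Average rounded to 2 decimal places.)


Lengths: "matter"=6, "bomb"=4, "exposure"=8, "provide"=7
Sum = 25, Count = 4
Average = 25/4 = 6.25
= avg=6.25, min=4, max=8


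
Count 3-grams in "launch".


Word: "launch" (length 6)
Number of 3-grams = length - 3 + 1 = 6 - 3 + 1
= 4


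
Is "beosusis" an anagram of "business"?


Word 1: "business" → sorted: beinsssu
Word 2: "beosusis" → sorted: beiosssu
Same letters? beinsssu != beiosssu
Anagram = No


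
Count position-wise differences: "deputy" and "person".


Comparing character by character (same length = 6):
  Pos 0: 'd' vs 'p' !=
  Pos 1: 'e' vs 'e' =
  Pos 2: 'p' vs 'r' !=
  Pos 3: 'u' vs 's' !=
  Pos 4: 't' vs 'o' !=
  Pos 5: 'y' vs 'n' !=
Hamming distance = 5


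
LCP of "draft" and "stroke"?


Word 1: "draft"
Word 2: "stroke"
Comparing from start:
  Pos 0: 'd' != 's' (stop)
LCP = "" (length 0)


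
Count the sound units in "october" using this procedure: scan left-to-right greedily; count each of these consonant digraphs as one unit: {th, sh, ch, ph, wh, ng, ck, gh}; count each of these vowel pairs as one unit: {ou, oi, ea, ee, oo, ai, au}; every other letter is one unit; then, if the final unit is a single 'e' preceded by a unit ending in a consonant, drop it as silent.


Word: "october" (7 letters)
Left-to-right scan:
  1. 'o' (letter)
  2. 'c' (letter)
  3. 't' (letter)
  4. 'o' (letter)
  5. 'b' (letter)
  6. 'e' (letter)
  7. 'r' (letter)
Units from scan: 7
Sound units = 7 units


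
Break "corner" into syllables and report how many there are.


Word: "corner"
Syllable breakdown: cor | ner
Counting: 2 parts
= 2 syllables


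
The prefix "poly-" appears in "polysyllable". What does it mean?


Prefix: poly-
Example: polysyllable = poly- + syllable
Meaning = many


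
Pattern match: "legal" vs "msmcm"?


Pattern of "legal": [0, 1, 2, 3, 0]
Pattern of "msmcm": [0, 1, 0, 2, 0]
Patterns do not match
Same pattern = No


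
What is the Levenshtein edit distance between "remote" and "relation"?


Word 1: "remote" (length 6)
Word 2: "relation" (length 8)
One optimal edit sequence (insert/delete/substitute each cost 1):
  1. keep 'r'
  2. keep 'e'
  3. substitute 'm' -> 'l'  (+1)
  4. substitute 'o' -> 'a'  (+1)
  5. keep 't'
  6. insert 'i'  (+1)
  7. insert 'o'  (+1)
  8. substitute 'e' -> 'n'  (+1)
Total edit operations: 5
Edit distance = 5


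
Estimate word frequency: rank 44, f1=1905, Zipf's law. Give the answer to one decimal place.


Zipf's law: f(r) = f(1) / r
f(1) = 1905
f(44) = 1905 / 44
= 43.3 occurrences


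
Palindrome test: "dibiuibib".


Word: "dibiuibib"
Reversed: "bibiuibid"
Forward == Backward? dibiuibib != bibiuibid
Palindrome = No


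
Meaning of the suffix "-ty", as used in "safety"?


Suffix: -ty
Example: safety = safe + -ty
Meaning = quality of


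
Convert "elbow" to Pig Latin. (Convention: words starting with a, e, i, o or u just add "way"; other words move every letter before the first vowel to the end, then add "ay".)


Word: "elbow"
Starts with vowel → add 'way'
Pig Latin = "elbowway"


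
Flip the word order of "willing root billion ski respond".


Original: "willing root billion ski respond"
Words (1..n): willing | root | billion | ski | respond
Reversed (n..1): respond | ski | billion | root | willing
Result = "respond ski billion root willing"


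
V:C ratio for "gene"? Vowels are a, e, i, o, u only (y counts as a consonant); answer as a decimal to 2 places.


Word: "gene"
Vowels (a,e,i,o,u): 2
Consonants: 2
Ratio = 2/2
= 1.00


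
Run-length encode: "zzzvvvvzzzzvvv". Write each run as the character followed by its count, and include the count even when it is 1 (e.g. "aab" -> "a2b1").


String: "zzzvvvvzzzzvvv"
Scanning for consecutive runs:
  'z' x 3
  'v' x 4
  'z' x 4
  'v' x 3
RLE = "z3v4z4v3"


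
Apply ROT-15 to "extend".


Word: "extend"
Shift: 15
Each letter → (letter + shift) mod 26:
  'e' (4) + 15 = 19 → 't'
  'x' (23) + 15 = 12 → 'm'
  't' (19) + 15 = 8 → 'i'
  'e' (4) + 15 = 19 → 't'
  'n' (13) + 15 = 2 → 'c'
  'd' (3) + 15 = 18 → 's'
Result = "tmitcs"


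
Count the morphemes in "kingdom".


Word: "kingdom"
Morphemes: king + -dom
Each morpheme carries meaning
= 2 morphemes


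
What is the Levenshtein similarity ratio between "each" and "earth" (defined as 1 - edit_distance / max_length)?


Word 1: "each" (length 4)
Word 2: "earth" (length 5)
One optimal edit sequence:
  1. keep 'e'
  2. keep 'a'
  3. insert 'r'  (+1)
  4. substitute 'c' -> 't'  (+1)
  5. keep 'h'
Edit distance = 2
Max length = max(4, 5) = 5
Similarity = 1 - 2/5
= 0.6000


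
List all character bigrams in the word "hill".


Word: "hill" (length 4)
Number of bigrams = 4 - 2 + 1 = 3
  Position 0: "hi"
  Position 1: "il"
  Position 2: "ll"
Bigrams = "hi", "il", "ll"


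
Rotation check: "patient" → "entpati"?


Word: "patient", Candidate: "entpati"
Method: check if candidate is substring of word+word
"patientpatient" contains "entpati"? Yes
Is rotation = Yes


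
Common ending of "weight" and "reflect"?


Word 1: "weight"
Word 2: "reflect"
Comparing from end:
  Pos -1: 't' == 't'
  Pos -2: 'h' != 'c' (stop)
LCS = "t" (length 1)


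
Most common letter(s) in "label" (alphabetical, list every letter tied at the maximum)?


Word: "label"
Letter counts:
  'a': 1
  'b': 1
  'e': 1
  'l': 2
Maximum count = 2
Most frequent = 'l' (2 times each)


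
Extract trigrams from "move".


Word: "move" (length 4)
Number of trigrams = 4 - 3 + 1 = 2
  Position 0: "mov"
  Position 1: "ove"
Trigrams = "mov", "ove"


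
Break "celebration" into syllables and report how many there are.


Word: "celebration"
Syllable breakdown: cel / e / bra / tion
Counting: 4 parts
= 4 syllables


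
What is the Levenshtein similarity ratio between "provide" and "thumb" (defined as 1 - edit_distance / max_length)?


Word 1: "provide" (length 7)
Word 2: "thumb" (length 5)
One optimal edit sequence:
  1. delete 'p'  (+1)
  2. delete 'r'  (+1)
  3. substitute 'o' -> 't'  (+1)
  4. substitute 'v' -> 'h'  (+1)
  5. substitute 'i' -> 'u'  (+1)
  6. substitute 'd' -> 'm'  (+1)
  7. substitute 'e' -> 'b'  (+1)
Edit distance = 7
Max length = max(7, 5) = 7
Similarity = 1 - 7/7
= 0.0000


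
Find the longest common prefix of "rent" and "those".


Word 1: "rent"
Word 2: "those"
Comparing from start:
  Pos 0: 'r' != 't' (stop)
LCP = "" (length 0)


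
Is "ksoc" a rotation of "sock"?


Word: "sock", Candidate: "ksoc"
Method: check if candidate is substring of word+word
"socksock" contains "ksoc"? Yes
Is rotation = Yes


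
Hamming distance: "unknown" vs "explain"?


Comparing character by character (same length = 7):
  Pos 0: 'u' vs 'e' !=
  Pos 1: 'n' vs 'x' !=
  Pos 2: 'k' vs 'p' !=
  Pos 3: 'n' vs 'l' !=
  Pos 4: 'o' vs 'a' !=
  Pos 5: 'w' vs 'i' !=
  Pos 6: 'n' vs 'n' =
Hamming distance = 6


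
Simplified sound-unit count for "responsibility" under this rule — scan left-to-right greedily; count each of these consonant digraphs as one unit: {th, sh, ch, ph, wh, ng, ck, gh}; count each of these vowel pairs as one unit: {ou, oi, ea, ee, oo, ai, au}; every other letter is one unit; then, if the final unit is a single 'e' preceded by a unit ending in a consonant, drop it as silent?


Word: "responsibility" (14 letters)
Left-to-right scan:
  1. 'r' (letter)
  2. 'e' (letter)
  3. 's' (letter)
  4. 'p' (letter)
  5. 'o' (letter)
  6. 'n' (letter)
  7. 's' (letter)
  8. 'i' (letter)
  9. 'b' (letter)
  10. 'i' (letter)
  11. 'l' (letter)
  12. 'i' (letter)
  13. 't' (letter)
  14. 'y' (letter)
Units from scan: 14
Sound units = 14 units


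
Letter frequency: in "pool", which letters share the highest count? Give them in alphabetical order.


Word: "pool"
Letter counts:
  'l': 1
  'o': 2
  'p': 1
Maximum count = 2
Most frequent = 'o' (2 times each)


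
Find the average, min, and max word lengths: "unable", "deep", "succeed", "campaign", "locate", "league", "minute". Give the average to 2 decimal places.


Lengths: "unable"=6, "deep"=4, "succeed"=7, "campaign"=8, "locate"=6, "league"=6, "minute"=6
Sum = 43, Count = 7
Average = 43/7 = 6.14
= avg=6.14, min=4, max=8


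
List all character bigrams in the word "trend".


Word: "trend" (length 5)
Number of bigrams = 5 - 2 + 1 = 4
  Position 0: "tr"
  Position 1: "re"
  Position 2: "en"
  Position 3: "nd"
Bigrams = "tr", "re", "en", "nd"


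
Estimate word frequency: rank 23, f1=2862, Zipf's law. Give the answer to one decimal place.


Zipf's law: f(r) = f(1) / r
f(1) = 2862
f(23) = 2862 / 23
= 124.4 occurrences


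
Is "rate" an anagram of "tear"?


Word 1: "tear" → sorted: aert
Word 2: "rate" → sorted: aert
Same letters? aert == aert
Anagram = Yes


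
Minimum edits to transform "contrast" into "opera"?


Word 1: "contrast" (length 8)
Word 2: "opera" (length 5)
One optimal edit sequence (insert/delete/substitute each cost 1):
  1. delete 'c'  (+1)
  2. keep 'o'
  3. substitute 'n' -> 'p'  (+1)
  4. substitute 't' -> 'e'  (+1)
  5. keep 'r'
  6. keep 'a'
  7. delete 's'  (+1)
  8. delete 't'  (+1)
Total edit operations: 5
Edit distance = 5


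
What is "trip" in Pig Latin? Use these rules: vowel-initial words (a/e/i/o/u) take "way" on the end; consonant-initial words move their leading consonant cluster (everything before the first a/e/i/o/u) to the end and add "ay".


Word: "trip"
Starts with consonant(s) → move to end, add 'ay'
Consonant cluster: "tr"
Pig Latin = "iptray"


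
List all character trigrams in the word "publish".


Word: "publish" (length 7)
Number of trigrams = 7 - 3 + 1 = 5
  Position 0: "pub"
  Position 1: "ubl"
  Position 2: "bli"
  Position 3: "lis"
  Position 4: "ish"
Trigrams = "pub", "ubl", "bli", "lis", "ish"


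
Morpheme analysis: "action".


Word: "action"
Morphemes: act + -ion
Each morpheme carries meaning
= 2 morphemes


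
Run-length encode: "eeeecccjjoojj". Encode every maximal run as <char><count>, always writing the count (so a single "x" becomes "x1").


String: "eeeecccjjoojj"
Scanning for consecutive runs:
  'e' x 4
  'c' x 3
  'j' x 2
  'o' x 2
  'j' x 2
RLE = "e4c3j2o2j2"


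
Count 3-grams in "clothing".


Word: "clothing" (length 8)
Number of 3-grams = length - 3 + 1 = 8 - 3 + 1
= 6


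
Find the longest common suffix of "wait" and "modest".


Word 1: "wait"
Word 2: "modest"
Comparing from end:
  Pos -1: 't' == 't'
  Pos -2: 'i' != 's' (stop)
LCS = "t" (length 1)


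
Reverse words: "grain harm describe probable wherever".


Original: "grain harm describe probable wherever"
Words (1..n): grain | harm | describe | probable | wherever
Reversed (n..1): wherever | probable | describe | harm | grain
Result = "wherever probable describe harm grain"


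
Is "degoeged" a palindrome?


Word: "degoeged"
Reversed: "degeoged"
Forward == Backward? degoeged != degeoged
Palindrome = No


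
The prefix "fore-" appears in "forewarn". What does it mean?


Prefix: fore-
As in: forewarn -> fore- + warn
Meaning = before


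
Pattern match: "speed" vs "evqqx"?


Pattern of "speed": [0, 1, 2, 2, 3]
Pattern of "evqqx": [0, 1, 2, 2, 3]
Patterns match
Same pattern = Yes


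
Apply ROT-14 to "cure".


Word: "cure"
Shift: 14
Each letter → (letter + shift) mod 26:
  'c' (2) + 14 = 16 → 'q'
  'u' (20) + 14 = 8 → 'i'
  'r' (17) + 14 = 5 → 'f'
  'e' (4) + 14 = 18 → 's'
Result = "qifs"


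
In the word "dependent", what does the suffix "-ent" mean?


Suffix: -ent
Example: dependent (depend + -ent)
Meaning = one who / that which


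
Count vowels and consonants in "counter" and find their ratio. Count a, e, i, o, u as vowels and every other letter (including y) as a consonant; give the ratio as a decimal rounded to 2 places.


Word: "counter"
Vowels (a,e,i,o,u): 3
Consonants: 4
Ratio = 3/4
= 0.75


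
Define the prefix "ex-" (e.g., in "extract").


Prefix: ex-
As in: extract -> ex- + tract
Meaning = out / former


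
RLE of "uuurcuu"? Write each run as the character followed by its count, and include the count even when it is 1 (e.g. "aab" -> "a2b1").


String: "uuurcuu"
Scanning for consecutive runs:
  'u' x 3
  'r' x 1
  'c' x 1
  'u' x 2
RLE = "u3r1c1u2"


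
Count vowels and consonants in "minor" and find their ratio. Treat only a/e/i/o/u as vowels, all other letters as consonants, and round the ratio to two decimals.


Word: "minor"
Vowels (a,e,i,o,u): 2
Consonants: 3
Ratio = 2/3
= 0.67


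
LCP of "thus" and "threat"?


Word 1: "thus"
Word 2: "threat"
Comparing from start:
  Pos 0: 't' == 't'
  Pos 1: 'h' == 'h'
  Pos 2: 'u' != 'r' (stop)
LCP = "th" (length 2)


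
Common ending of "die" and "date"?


Word 1: "die"
Word 2: "date"
Comparing from end:
  Pos -1: 'e' == 'e'
  Pos -2: 'i' != 't' (stop)
LCS = "e" (length 1)


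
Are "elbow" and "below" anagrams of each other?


Word 1: "elbow" → sorted: below
Word 2: "below" → sorted: below
Same letters? below == below
Anagram = Yes


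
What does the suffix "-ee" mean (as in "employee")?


Suffix: -ee
Example: employee = employ + -ee
Meaning = one who receives


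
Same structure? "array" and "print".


Pattern of "array": [0, 1, 1, 0, 2]
Pattern of "print": [0, 1, 2, 3, 4]
Patterns do not match
Same pattern = No


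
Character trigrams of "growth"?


Word: "growth" (length 6)
Number of trigrams = 6 - 3 + 1 = 4
  Position 0: "gro"
  Position 1: "row"
  Position 2: "owt"
  Position 3: "wth"
Trigrams = "gro", "row", "owt", "wth"


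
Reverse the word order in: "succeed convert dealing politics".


Original: "succeed convert dealing politics"
Words (1..n): succeed | convert | dealing | politics
Reversed (n..1): politics | dealing | convert | succeed
Result = "politics dealing convert succeed"


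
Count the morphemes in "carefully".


Word: "carefully"
Morphemes: care / -ful / -ly
Each morpheme carries meaning
= 3 morphemes


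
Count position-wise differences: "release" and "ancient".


Comparing character by character (same length = 7):
  Pos 0: 'r' vs 'a' !=
  Pos 1: 'e' vs 'n' !=
  Pos 2: 'l' vs 'c' !=
  Pos 3: 'e' vs 'i' !=
  Pos 4: 'a' vs 'e' !=
  Pos 5: 's' vs 'n' !=
  Pos 6: 'e' vs 't' !=
Hamming distance = 7


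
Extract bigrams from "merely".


Word: "merely" (length 6)
Number of bigrams = 6 - 2 + 1 = 5
  Position 0: "me"
  Position 1: "er"
  Position 2: "re"
  Position 3: "el"
  Position 4: "ly"
Bigrams = "me", "er", "re", "el", "ly"


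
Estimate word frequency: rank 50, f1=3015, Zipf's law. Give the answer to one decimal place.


Zipf's law: f(r) = f(1) / r
f(1) = 3015
f(50) = 3015 / 50
= 60.3 occurrences


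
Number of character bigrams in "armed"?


Word: "armed" (length 5)
Number of 2-grams = length - 2 + 1 = 5 - 2 + 1
= 4


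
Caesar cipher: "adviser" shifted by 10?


Word: "adviser"
Shift: 10
Each letter → (letter + shift) mod 26:
  'a' (0) + 10 = 10 → 'k'
  'd' (3) + 10 = 13 → 'n'
  'v' (21) + 10 = 5 → 'f'
  'i' (8) + 10 = 18 → 's'
  's' (18) + 10 = 2 → 'c'
  'e' (4) + 10 = 14 → 'o'
  'r' (17) + 10 = 1 → 'b'
Result = "knfscob"


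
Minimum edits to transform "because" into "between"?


Word 1: "because" (length 7)
Word 2: "between" (length 7)
One optimal edit sequence (insert/delete/substitute each cost 1):
  1. keep 'b'
  2. keep 'e'
  3. substitute 'c' -> 't'  (+1)
  4. substitute 'a' -> 'w'  (+1)
  5. substitute 'u' -> 'e'  (+1)
  6. substitute 's' -> 'e'  (+1)
  7. substitute 'e' -> 'n'  (+1)
Total edit operations: 5
Edit distance = 5


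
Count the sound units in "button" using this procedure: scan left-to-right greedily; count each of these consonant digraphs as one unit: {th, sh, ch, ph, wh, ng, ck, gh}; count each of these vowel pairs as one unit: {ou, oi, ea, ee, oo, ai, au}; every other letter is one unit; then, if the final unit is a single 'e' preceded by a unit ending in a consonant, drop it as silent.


Word: "button" (6 letters)
Left-to-right scan:
  (1) 'b' (letter)
  (2) 'u' (letter)
  (3) 't' (letter)
  (4) 't' (letter)
  (5) 'o' (letter)
  (6) 'n' (letter)
Units from scan: 6
Sound units = 6 units


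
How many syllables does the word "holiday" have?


Word: "holiday"
Syllable breakdown: hol | i | day
Counting: 3 parts
= 3 syllables


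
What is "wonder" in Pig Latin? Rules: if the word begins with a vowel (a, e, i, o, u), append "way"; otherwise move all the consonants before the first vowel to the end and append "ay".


Word: "wonder"
Starts with consonant(s) → move to end, add 'ay'
Consonant cluster: "w"
Pig Latin = "onderway"


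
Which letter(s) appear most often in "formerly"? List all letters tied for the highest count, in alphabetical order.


Word: "formerly"
Letter counts:
  'e': 1
  'f': 1
  'l': 1
  'm': 1
  'o': 1
  'r': 2
  'y': 1
Maximum count = 2
Most frequent = 'r' (2 times each)


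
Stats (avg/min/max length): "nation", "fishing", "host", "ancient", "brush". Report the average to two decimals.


Lengths: "nation"=6, "fishing"=7, "host"=4, "ancient"=7, "brush"=5
Sum = 29, Count = 5
Average = 29/5 = 5.80
= avg=5.80, min=4, max=7


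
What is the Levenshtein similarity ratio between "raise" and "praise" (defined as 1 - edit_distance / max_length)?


Word 1: "raise" (length 5)
Word 2: "praise" (length 6)
One optimal edit sequence:
  1. insert 'p'  (+1)
  2. keep 'r'
  3. keep 'a'
  4. keep 'i'
  5. keep 's'
  6. keep 'e'
Edit distance = 1
Max length = max(5, 6) = 6
Similarity = 1 - 1/6
= 0.8333


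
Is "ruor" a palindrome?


Word: "ruor"
Reversed: "rour"
Forward == Backward? ruor != rour
Palindrome = No


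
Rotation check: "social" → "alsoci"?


Word: "social", Candidate: "alsoci"
Method: check if candidate is substring of word+word
"socialsocial" contains "alsoci"? Yes
Is rotation = Yes


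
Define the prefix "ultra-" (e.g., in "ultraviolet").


Prefix: ultra-
As in: ultraviolet -> ultra- + violet
Meaning = beyond


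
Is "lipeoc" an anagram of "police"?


Word 1: "police" → sorted: ceilop
Word 2: "lipeoc" → sorted: ceilop
Same letters? ceilop == ceilop
Anagram = Yes


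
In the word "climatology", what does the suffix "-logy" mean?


Suffix: -logy
As in: climatology -> climate + -logy, with a spelling change
Meaning = study of


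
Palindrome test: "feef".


Word: "feef"
Reversed: "feef"
Forward == Backward? feef == feef
Palindrome = Yes


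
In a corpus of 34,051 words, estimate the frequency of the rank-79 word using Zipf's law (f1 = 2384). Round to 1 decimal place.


Zipf's law: f(r) = f(1) / r
f(1) = 2384
f(79) = 2384 / 79
= 30.2 occurrences


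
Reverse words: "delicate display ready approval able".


Original: "delicate display ready approval able"
Words (1..n): delicate | display | ready | approval | able
Reversed (n..1): able | approval | ready | display | delicate
Result = "able approval ready display delicate"


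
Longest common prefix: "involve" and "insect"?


Word 1: "involve"
Word 2: "insect"
Comparing from start:
  Pos 0: 'i' == 'i'
  Pos 1: 'n' == 'n'
  Pos 2: 'v' != 's' (stop)
LCP = "in" (length 2)


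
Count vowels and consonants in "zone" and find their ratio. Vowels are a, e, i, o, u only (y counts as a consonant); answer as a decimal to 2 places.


Word: "zone"
Vowels (a,e,i,o,u): 2
Consonants: 2
Ratio = 2/2
= 1.00


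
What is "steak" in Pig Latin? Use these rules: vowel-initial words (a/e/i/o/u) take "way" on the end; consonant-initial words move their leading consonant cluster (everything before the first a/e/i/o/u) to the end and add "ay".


Word: "steak"
Starts with consonant(s) → move to end, add 'ay'
Consonant cluster: "st"
Pig Latin = "eakstay"


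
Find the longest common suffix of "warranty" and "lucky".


Word 1: "warranty"
Word 2: "lucky"
Comparing from end:
  Pos -1: 'y' == 'y'
  Pos -2: 't' != 'k' (stop)
LCS = "y" (length 1)


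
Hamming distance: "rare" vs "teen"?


Comparing character by character (same length = 4):
  Pos 0: 'r' vs 't' !=
  Pos 1: 'a' vs 'e' !=
  Pos 2: 'r' vs 'e' !=
  Pos 3: 'e' vs 'n' !=
Hamming distance = 4


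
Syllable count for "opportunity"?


Word: "opportunity"
Syllable breakdown: op · por · tu · ni · ty
Counting: 5 parts
= 5 syllables


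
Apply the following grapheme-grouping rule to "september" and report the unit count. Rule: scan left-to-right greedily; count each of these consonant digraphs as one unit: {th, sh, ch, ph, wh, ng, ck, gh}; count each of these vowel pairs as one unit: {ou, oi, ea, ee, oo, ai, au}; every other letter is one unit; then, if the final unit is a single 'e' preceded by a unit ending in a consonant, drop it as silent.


Word: "september" (9 letters)
Left-to-right scan:
  [1] 's' (letter)
  [2] 'e' (letter)
  [3] 'p' (letter)
  [4] 't' (letter)
  [5] 'e' (letter)
  [6] 'm' (letter)
  [7] 'b' (letter)
  [8] 'e' (letter)
  [9] 'r' (letter)
Units from scan: 9
Sound units = 9 units


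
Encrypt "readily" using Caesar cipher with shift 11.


Word: "readily"
Shift: 11
Each letter → (letter + shift) mod 26:
  'r' (17) + 11 = 2 → 'c'
  'e' (4) + 11 = 15 → 'p'
  'a' (0) + 11 = 11 → 'l'
  'd' (3) + 11 = 14 → 'o'
  'i' (8) + 11 = 19 → 't'
  'l' (11) + 11 = 22 → 'w'
  'y' (24) + 11 = 9 → 'j'
Result = "cplotwj"


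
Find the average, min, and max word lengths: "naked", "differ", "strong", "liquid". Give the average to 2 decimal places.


Lengths: "naked"=5, "differ"=6, "strong"=6, "liquid"=6
Sum = 23, Count = 4
Average = 23/4 = 5.75
= avg=5.75, min=5, max=6


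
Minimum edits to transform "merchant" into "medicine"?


Word 1: "merchant" (length 8)
Word 2: "medicine" (length 8)
One optimal edit sequence (insert/delete/substitute each cost 1):
  1. keep 'm'
  2. keep 'e'
  3. substitute 'r' -> 'd'  (+1)
  4. substitute 'c' -> 'i'  (+1)
  5. substitute 'h' -> 'c'  (+1)
  6. substitute 'a' -> 'i'  (+1)
  7. keep 'n'
  8. substitute 't' -> 'e'  (+1)
Total edit operations: 5
Edit distance = 5


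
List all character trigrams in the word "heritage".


Word: "heritage" (length 8)
Number of trigrams = 8 - 3 + 1 = 6
  Position 0: "her"
  Position 1: "eri"
  Position 2: "rit"
  Position 3: "ita"
  Position 4: "tag"
  Position 5: "age"
Trigrams = "her", "eri", "rit", "ita", "tag", "age"


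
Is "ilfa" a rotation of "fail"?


Word: "fail", Candidate: "ilfa"
Method: check if candidate is substring of word+word
"failfail" contains "ilfa"? Yes
Is rotation = Yes


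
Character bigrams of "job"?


Word: "job" (length 3)
Number of bigrams = 3 - 2 + 1 = 2
  Position 0: "jo"
  Position 1: "ob"
Bigrams = "jo", "ob"


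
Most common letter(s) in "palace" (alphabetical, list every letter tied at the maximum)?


Word: "palace"
Letter counts:
  'a': 2
  'c': 1
  'e': 1
  'l': 1
  'p': 1
Maximum count = 2
Most frequent = 'a' (2 times each)


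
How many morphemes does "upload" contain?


Word: "upload"
Morphemes: up- + load
Each morpheme carries meaning
= 2 morphemes


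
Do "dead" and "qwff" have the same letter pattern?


Pattern of "dead": [0, 1, 2, 0]
Pattern of "qwff": [0, 1, 2, 2]
Patterns do not match
Same pattern = No


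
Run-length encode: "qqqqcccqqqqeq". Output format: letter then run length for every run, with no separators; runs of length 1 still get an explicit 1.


String: "qqqqcccqqqqeq"
Scanning for consecutive runs:
  'q' x 4
  'c' x 3
  'q' x 4
  'e' x 1
  'q' x 1
RLE = "q4c3q4e1q1"


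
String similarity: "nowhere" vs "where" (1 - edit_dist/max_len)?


Word 1: "nowhere" (length 7)
Word 2: "where" (length 5)
One optimal edit sequence:
  1. delete 'n'  (+1)
  2. delete 'o'  (+1)
  3. keep 'w'
  4. keep 'h'
  5. keep 'e'
  6. keep 'r'
  7. keep 'e'
Edit distance = 2
Max length = max(7, 5) = 7
Similarity = 1 - 2/7
= 0.7143


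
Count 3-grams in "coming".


Word: "coming" (length 6)
Number of 3-grams = length - 3 + 1 = 6 - 3 + 1
= 4


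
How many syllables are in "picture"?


Word: "picture"
Syllable breakdown: pic / ture
Counting: 2 parts
= 2 syllables


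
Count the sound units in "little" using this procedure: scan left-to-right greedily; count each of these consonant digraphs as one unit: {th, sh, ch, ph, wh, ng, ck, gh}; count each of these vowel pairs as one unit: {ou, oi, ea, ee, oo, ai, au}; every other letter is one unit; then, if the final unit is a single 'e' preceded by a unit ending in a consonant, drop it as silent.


Word: "little" (6 letters)
Left-to-right scan:
  1. 'l' (letter)
  2. 'i' (letter)
  3. 't' (letter)
  4. 't' (letter)
  5. 'l' (letter)
  6. 'e' (letter)
Units from scan: 6
Final unit is 'e' after a consonant -> drop as silent (-1)
Sound units = 5 units


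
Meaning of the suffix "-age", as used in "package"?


Suffix: -age
Example: package (pack + -age)
Meaning = result / collection


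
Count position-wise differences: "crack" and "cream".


Comparing character by character (same length = 5):
  Pos 0: 'c' vs 'c' =
  Pos 1: 'r' vs 'r' =
  Pos 2: 'a' vs 'e' !=
  Pos 3: 'c' vs 'a' !=
  Pos 4: 'k' vs 'm' !=
Hamming distance = 3


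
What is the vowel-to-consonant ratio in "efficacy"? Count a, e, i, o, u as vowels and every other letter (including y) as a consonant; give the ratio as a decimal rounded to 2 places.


Word: "efficacy"
Vowels (a,e,i,o,u): 3
Consonants: 5
Ratio = 3/5
= 0.60


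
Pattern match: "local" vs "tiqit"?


Pattern of "local": [0, 1, 2, 3, 0]
Pattern of "tiqit": [0, 1, 2, 1, 0]
Patterns do not match
Same pattern = No


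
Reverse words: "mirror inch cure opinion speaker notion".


Original: "mirror inch cure opinion speaker notion"
Words (1..n): mirror | inch | cure | opinion | speaker | notion
Reversed (n..1): notion | speaker | opinion | cure | inch | mirror
Result = "notion speaker opinion cure inch mirror"


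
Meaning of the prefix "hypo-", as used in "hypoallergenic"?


Prefix: hypo-
Example: hypoallergenic = hypo- + allergenic
Meaning = under / below normal


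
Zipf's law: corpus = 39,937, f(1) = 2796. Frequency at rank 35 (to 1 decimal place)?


Zipf's law: f(r) = f(1) / r
f(1) = 2796
f(35) = 2796 / 35
= 79.9 occurrences


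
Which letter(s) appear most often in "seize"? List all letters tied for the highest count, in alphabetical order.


Word: "seize"
Letter counts:
  'e': 2
  'i': 1
  's': 1
  'z': 1
Maximum count = 2
Most frequent = 'e' (2 times each)


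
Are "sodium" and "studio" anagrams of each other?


Word 1: "sodium" → sorted: dimosu
Word 2: "studio" → sorted: diostu
Same letters? dimosu != diostu
Anagram = No


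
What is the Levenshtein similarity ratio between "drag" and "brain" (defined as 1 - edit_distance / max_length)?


Word 1: "drag" (length 4)
Word 2: "brain" (length 5)
One optimal edit sequence:
  1. substitute 'd' -> 'b'  (+1)
  2. keep 'r'
  3. keep 'a'
  4. insert 'i'  (+1)
  5. substitute 'g' -> 'n'  (+1)
Edit distance = 3
Max length = max(4, 5) = 5
Similarity = 1 - 3/5
= 0.4000


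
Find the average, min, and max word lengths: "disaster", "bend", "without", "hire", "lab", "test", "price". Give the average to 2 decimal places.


Lengths: "disaster"=8, "bend"=4, "without"=7, "hire"=4, "lab"=3, "test"=4, "price"=5
Sum = 35, Count = 7
Average = 35/7 = 5.00
= avg=5.00, min=3, max=8
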